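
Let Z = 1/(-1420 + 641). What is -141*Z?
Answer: 141/779 ≈ 0.18100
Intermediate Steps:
Z = -1/779 (Z = 1/(-779) = -1/779 ≈ -0.0012837)
-141*Z = -141*(-1/779) = 141/779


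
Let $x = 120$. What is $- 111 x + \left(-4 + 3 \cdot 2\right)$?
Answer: $-13318$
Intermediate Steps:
$- 111 x + \left(-4 + 3 \cdot 2\right) = \left(-111\right) 120 + \left(-4 + 3 \cdot 2\right) = -13320 + \left(-4 + 6\right) = -13320 + 2 = -13318$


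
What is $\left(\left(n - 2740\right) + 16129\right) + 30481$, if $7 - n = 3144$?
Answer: $40733$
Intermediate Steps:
$n = -3137$ ($n = 7 - 3144 = -3137$)
$\left(\left(n - 2740\right) + 16129\right) + 30481 = \left(\left(-3137 - 2740\right) + 16129\right) + 30481 = \left(-5877 + 16129\right) + 30481 = 10252 + 30481 = 40733$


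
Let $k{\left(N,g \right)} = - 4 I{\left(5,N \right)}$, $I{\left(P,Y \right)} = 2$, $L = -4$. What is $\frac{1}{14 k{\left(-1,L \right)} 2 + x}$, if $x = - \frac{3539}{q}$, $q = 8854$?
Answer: $- \frac{8854}{1986835} \approx -0.0044563$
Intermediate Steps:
$k{\left(N,g \right)} = -8$ ($k{\left(N,g \right)} = \left(-4\right) 2 = -8$)
$x = - \frac{3539}{8854} \approx -0.39971$
$\frac{1}{14 k{\left(-1,L \right)} 2 + x} = \frac{1}{14 \left(-8\right) 2 - \frac{3539}{8854}} = \frac{1}{\left(-112\right) 2 - \frac{3539}{8854}} = \frac{1}{-224 - \frac{3539}{8854}} = \frac{1}{- \frac{1986835}{8854}} = - \frac{8854}{1986835}$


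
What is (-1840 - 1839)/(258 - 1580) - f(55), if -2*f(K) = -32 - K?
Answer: -26914/661 ≈ -40.717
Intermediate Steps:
f(K) = 16 + K/2 (f(K) = -(-32 - K)/2 = 16 + K/2)
(-1840 - 1839)/(258 - 1580) - f(55) = (-1840 - 1839)/(258 - 1580) - (16 + (½)*55) = -3679/(-1322) - (16 + 55/2) = -3679*(-1/1322) - 1*87/2 = 3679/1322 - 87/2 = -26914/661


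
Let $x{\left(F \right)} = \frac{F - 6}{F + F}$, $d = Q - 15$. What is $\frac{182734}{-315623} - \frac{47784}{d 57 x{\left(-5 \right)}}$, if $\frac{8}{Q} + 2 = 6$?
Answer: $\frac{4525085742}{77958881} \approx 58.044$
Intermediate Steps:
$Q = 2$ ($Q = \frac{8}{-2 + 6} = \frac{8}{4} = 8 \cdot \frac{1}{4} = 2$)
$d = -13$ ($d = 2 - 15 = -13$)
$x{\left(F \right)} = \frac{-6 + F}{2 F}$
$\frac{182734}{-315623} - \frac{47784}{d 57 x{\left(-5 \right)}} = \frac{182734}{-315623} - \frac{47784}{\left(-13\right) 57 \frac{-6 - 5}{2 \left(-5\right)}} = 182734 \left(- \frac{1}{315623}\right) - \frac{47784}{\left(-741\right) \frac{1}{2} \left(- \frac{1}{5}\right) \left(-11\right)} = - \frac{182734}{315623} - \frac{47784}{\left(-741\right) \frac{11}{10}} = - \frac{182734}{315623} - \frac{47784}{- \frac{8151}{10}} = - \frac{182734}{315623} - - \frac{14480}{247} = - \frac{182734}{315623} + \frac{14480}{247} = \frac{4525085742}{77958881}$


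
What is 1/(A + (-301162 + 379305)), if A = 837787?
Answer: 1/915930 ≈ 1.0918e-6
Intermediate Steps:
1/(A + (-301162 + 379305)) = 1/(837787 + (-301162 + 379305)) = 1/(837787 + 78143) = 1/915930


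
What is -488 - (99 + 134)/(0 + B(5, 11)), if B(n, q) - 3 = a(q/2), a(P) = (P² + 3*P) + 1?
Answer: -99996/203 ≈ -492.59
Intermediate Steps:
a(P) = 1 + P² + 3*P
B(n, q) = 4 + q²/4 + 3*q/2 (B(n, q) = 3 + (1 + (q/2)² + 3*(q/2)) = 3 + (1 + q²/4 + 3*q/2) = 4 + q²/4 + 3*q/2)
-488 - (99 + 134)/(0 + B(5, 11)) = -488 - (99 + 134)/(0 + (4 + (¼)*11² + (3/2)*11)) = -488 - 233/(0 + (4 + (¼)*121 + 33/2)) = -488 - 233/(0 + (4 + 121/4 + 33/2)) = -488 - 233/(0 + 203/4) = -488 - 233/203/4 = -488 - 233*4/203 = -488 - 1*932/203 = -488 - 932/203 = -99996/203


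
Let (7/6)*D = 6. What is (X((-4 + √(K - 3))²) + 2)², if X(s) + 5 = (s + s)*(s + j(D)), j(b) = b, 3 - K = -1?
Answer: 3101121/49 ≈ 63288.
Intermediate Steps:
K = 4 (K = 3 - 1*(-1) = 3 + 1 = 4)
D = 36/7 (D = (6/7)*6 = 36/7 ≈ 5.1429)
X(s) = -5 + 2*s*(36/7 + s) (X(s) = -5 + (s + s)*(s + 36/7) = -5 + (2*s)*(36/7 + s) = -5 + 2*s*(36/7 + s))
(X((-4 + √(K - 3))²) + 2)² = ((-5 + 2*((-4 + √(4 - 3))²)² + 72*(-4 + √(4 - 3))²/7) + 2)² = ((-5 + 2*((-4 + √1)²)² + 72*(-4 + √1)²/7) + 2)² = ((-5 + 2*((-4 + 1)²)² + 72*(-4 + 1)²/7) + 2)² = ((-5 + 2*((-3)²)² + (72/7)*(-3)²) + 2)² = ((-5 + 2*9² + (72/7)*9) + 2)² = ((-5 + 2*81 + 648/7) + 2)² = ((-5 + 162 + 648/7) + 2)² = (1747/7 + 2)² = (1761/7)² = 3101121/49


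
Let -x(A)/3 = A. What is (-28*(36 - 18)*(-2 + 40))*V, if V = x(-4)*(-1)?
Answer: 229824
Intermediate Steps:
x(A) = -3*A
V = -12 (V = -3*(-4)*(-1) = 12*(-1) = -12)
(-28*(36 - 18)*(-2 + 40))*V = -28*(36 - 18)*(-2 + 40)*(-12) = -504*38*(-12) = -28*684*(-12) = -19152*(-12) = 229824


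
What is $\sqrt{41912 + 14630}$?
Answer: $\sqrt{56542} \approx 237.79$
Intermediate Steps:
$\sqrt{41912 + 14630} = \sqrt{56542}$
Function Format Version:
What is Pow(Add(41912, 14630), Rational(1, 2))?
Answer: Pow(56542, Rational(1, 2)) ≈ 237.79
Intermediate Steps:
Pow(Add(41912, 14630), Rational(1, 2)) = Pow(56542, Rational(1, 2))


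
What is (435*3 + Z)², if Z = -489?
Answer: 665856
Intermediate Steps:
(435*3 + Z)² = (435*3 - 489)² = (1305 - 489)² = 816² = 665856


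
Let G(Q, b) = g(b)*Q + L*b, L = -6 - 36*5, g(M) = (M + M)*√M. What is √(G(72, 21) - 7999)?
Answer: √(-11905 + 3024*√21) ≈ 44.189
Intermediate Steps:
g(M) = 2*M^(3/2) (g(M) = (2*M)*√M = 2*M^(3/2))
L = -186 (L = -6 - 6*30 = -6 - 180 = -186)
G(Q, b) = -186*b + 2*Q*b^(3/2) (G(Q, b) = (2*b^(3/2))*Q - 186*b = 2*Q*b^(3/2) - 186*b = -186*b + 2*Q*b^(3/2))
√(G(72, 21) - 7999) = √((-186*21 + 2*72*21^(3/2)) - 7999) = √((-3906 + 2*72*(21*√21)) - 7999) = √((-3906 + 3024*√21) - 7999) = √(-11905 + 3024*√21)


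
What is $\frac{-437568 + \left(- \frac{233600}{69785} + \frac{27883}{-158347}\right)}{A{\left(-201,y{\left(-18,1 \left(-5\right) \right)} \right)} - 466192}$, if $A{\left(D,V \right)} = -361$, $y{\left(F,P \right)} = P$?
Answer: $\frac{967054542534743}{1031105027954687} \approx 0.93788$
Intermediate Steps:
$\frac{-437568 + \left(- \frac{233600}{69785} + \frac{27883}{-158347}\right)}{A{\left(-201,y{\left(-18,1 \left(-5\right) \right)} \right)} - 466192} = \frac{-437568 + \left(- \frac{233600}{69785} + \frac{27883}{-158347}\right)}{-361 - 466192} = \frac{-437568 + \left(\left(-233600\right) \frac{1}{69785} + 27883 \left(- \frac{1}{158347}\right)\right)}{-466553} = \left(-437568 - \frac{7787134871}{2210049079}\right) \left(- \frac{1}{466553}\right) = \left(- \frac{967054542534743}{2210049079}\right) \left(- \frac{1}{466553}\right) = \frac{967054542534743}{1031105027954687}$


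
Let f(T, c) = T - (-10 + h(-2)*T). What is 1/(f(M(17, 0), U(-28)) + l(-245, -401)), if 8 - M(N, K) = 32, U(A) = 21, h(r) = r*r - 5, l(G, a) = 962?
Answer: 1/924 ≈ 0.0010823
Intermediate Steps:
h(r) = -5 + r² (h(r) = r² - 5 = -5 + r²)
M(N, K) = -24 (M(N, K) = 8 - 1*32 = 8 - 32 = -24)
f(T, c) = 10 + 2*T (f(T, c) = T - (-10 + (-5 + (-2)²)*T) = T - (-10 + (-5 + 4)*T) = T - (-10 - T) = T + (10 + T) = 10 + 2*T)
1/(f(M(17, 0), U(-28)) + l(-245, -401)) = 1/((10 + 2*(-24)) + 962) = 1/((10 - 48) + 962) = 1/(-38 + 962) = 1/924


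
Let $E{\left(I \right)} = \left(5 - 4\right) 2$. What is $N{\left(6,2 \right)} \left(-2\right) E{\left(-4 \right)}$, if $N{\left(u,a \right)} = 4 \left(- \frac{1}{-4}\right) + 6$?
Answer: $-28$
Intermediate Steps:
$E{\left(I \right)} = 2$ ($E{\left(I \right)} = 1 \cdot 2 = 2$)
$N{\left(u,a \right)} = 7$ ($N{\left(u,a \right)} = 4 \left(\left(-1\right) \left(- \frac{1}{4}\right)\right) + 6 = 4 \cdot \frac{1}{4} + 6 = 1 + 6 = 7$)
$N{\left(6,2 \right)} \left(-2\right) E{\left(-4 \right)} = 7 \left(-2\right) 2 = \left(-14\right) 2 = -28$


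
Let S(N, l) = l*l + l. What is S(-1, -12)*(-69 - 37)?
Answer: -13992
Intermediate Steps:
S(N, l) = l + l**2 (S(N, l) = l**2 + l = l + l**2)
S(-1, -12)*(-69 - 37) = (-12*(1 - 12))*(-69 - 37) = -12*(-11)*(-106) = 132*(-106) = -13992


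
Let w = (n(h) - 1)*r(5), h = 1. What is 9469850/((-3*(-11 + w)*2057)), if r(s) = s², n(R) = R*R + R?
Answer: -278525/2541 ≈ -109.61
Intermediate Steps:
n(R) = R + R² (n(R) = R² + R = R + R²)
w = 25 (w = (1*(1 + 1) - 1)*5² = (1*2 - 1)*25 = (2 - 1)*25 = 1*25 = 25)
9469850/((-3*(-11 + w)*2057)) = 9469850/((-3*(-11 + 25)*2057)) = 9469850/((-3*14*2057)) = 9469850/((-42*2057)) = 9469850/(-86394) = 9469850*(-1/86394) = -278525/2541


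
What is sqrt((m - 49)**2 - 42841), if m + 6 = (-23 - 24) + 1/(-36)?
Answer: I*sqrt(42031007)/36 ≈ 180.09*I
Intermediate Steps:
m = -1909/36 (m = -6 + ((-23 - 24) + 1/(-36)) = -6 + (-47 - 1/36) = -6 - 1693/36 = -1909/36 ≈ -53.028)
sqrt((m - 49)**2 - 42841) = sqrt((-1909/36 - 49)**2 - 42841) = sqrt((-3673/36)**2 - 42841) = sqrt(13490929/1296 - 42841) = sqrt(-42031007/1296) = I*sqrt(42031007)/36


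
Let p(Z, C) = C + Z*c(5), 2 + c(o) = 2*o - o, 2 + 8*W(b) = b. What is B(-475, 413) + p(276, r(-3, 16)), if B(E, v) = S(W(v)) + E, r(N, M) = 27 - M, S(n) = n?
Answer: 3323/8 ≈ 415.38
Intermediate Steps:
W(b) = -¼ + b/8
c(o) = -2 + o (c(o) = -2 + (2*o - o) = -2 + o)
p(Z, C) = C + 3*Z (p(Z, C) = C + Z*(-2 + 5) = C + Z*3 = C + 3*Z)
B(E, v) = -¼ + E + v/8 (B(E, v) = (-¼ + v/8) + E = -¼ + E + v/8)
B(-475, 413) + p(276, r(-3, 16)) = (-¼ - 475 + (⅛)*413) + ((27 - 1*16) + 3*276) = (-¼ - 475 + 413/8) + ((27 - 16) + 828) = -3389/8 + (11 + 828) = -3389/8 + 839 = 3323/8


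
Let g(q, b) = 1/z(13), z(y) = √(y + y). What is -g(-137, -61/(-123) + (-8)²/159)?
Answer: -√26/26 ≈ -0.19612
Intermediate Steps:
z(y) = √2*√y (z(y) = √(2*y) = √2*√y)
g(q, b) = √26/26 (g(q, b) = 1/(√2*√13) = 1/(√26) = √26/26)
-g(-137, -61/(-123) + (-8)²/159) = -√26/26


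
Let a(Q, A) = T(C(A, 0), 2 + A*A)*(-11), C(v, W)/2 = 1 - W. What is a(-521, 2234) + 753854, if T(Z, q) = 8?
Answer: 753766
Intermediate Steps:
C(v, W) = 2 - 2*W (C(v, W) = 2*(1 - W) = 2 - 2*W)
a(Q, A) = -88 (a(Q, A) = 8*(-11) = -88)
a(-521, 2234) + 753854 = -88 + 753854 = 753766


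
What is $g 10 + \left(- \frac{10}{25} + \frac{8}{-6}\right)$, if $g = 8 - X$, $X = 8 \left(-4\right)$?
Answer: $\frac{5974}{15} \approx 398.27$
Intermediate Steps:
$X = -32$
$g = 40$ ($g = 8 - -32 = 8 + 32 = 40$)
$g 10 + \left(- \frac{10}{25} + \frac{8}{-6}\right) = 40 \cdot 10 + \left(- \frac{10}{25} + \frac{8}{-6}\right) = 400 + \left(\left(-10\right) \frac{1}{25} + 8 \left(- \frac{1}{6}\right)\right) = 400 - \frac{26}{15} = \frac{5974}{15}$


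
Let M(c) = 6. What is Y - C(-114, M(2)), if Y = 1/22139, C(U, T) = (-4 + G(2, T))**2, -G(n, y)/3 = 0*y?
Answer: -354223/22139 ≈ -16.000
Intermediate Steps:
G(n, y) = 0 (G(n, y) = -0*y = -3*0 = 0)
C(U, T) = 16 (C(U, T) = (-4 + 0)**2 = (-4)**2 = 16)
Y = 1/22139 ≈ 4.5169e-5
Y - C(-114, M(2)) = 1/22139 - 1*16 = 1/22139 - 16 = -354223/22139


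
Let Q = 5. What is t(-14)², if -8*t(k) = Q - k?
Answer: 361/64 ≈ 5.6406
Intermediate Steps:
t(k) = -5/8 + k/8 (t(k) = -(5 - k)/8 = -5/8 + k/8)
t(-14)² = (-5/8 + (⅛)*(-14))² = (-5/8 - 7/4)² = (-19/8)² = 361/64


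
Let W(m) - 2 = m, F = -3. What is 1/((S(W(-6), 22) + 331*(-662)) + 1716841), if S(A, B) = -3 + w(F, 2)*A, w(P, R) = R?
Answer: 1/1497708 ≈ 6.6769e-7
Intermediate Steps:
W(m) = 2 + m
S(A, B) = -3 + 2*A
1/((S(W(-6), 22) + 331*(-662)) + 1716841) = 1/(((-3 + 2*(2 - 6)) + 331*(-662)) + 1716841) = 1/(((-3 + 2*(-4)) - 219122) + 1716841) = 1/(((-3 - 8) - 219122) + 1716841) = 1/((-11 - 219122) + 1716841) = 1/(-219133 + 1716841) = 1/1497708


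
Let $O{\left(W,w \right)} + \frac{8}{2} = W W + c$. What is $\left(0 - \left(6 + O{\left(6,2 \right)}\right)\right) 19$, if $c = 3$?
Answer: $-779$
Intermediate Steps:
$O{\left(W,w \right)} = -1 + W^{2}$ ($O{\left(W,w \right)} = -4 + \left(W W + 3\right) = -4 + \left(W^{2} + 3\right) = -4 + \left(3 + W^{2}\right) = -1 + W^{2}$)
$\left(0 - \left(6 + O{\left(6,2 \right)}\right)\right) 19 = \left(0 - 41\right) 19 = \left(-41\right) 19 = -779$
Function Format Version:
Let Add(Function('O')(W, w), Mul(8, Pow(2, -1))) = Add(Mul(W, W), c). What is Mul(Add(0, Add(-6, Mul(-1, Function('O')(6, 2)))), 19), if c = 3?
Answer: -779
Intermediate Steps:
Function('O')(W, w) = Add(-1, Pow(W, 2)) (Function('O')(W, w) = Add(-4, Add(Mul(W, W), 3)) = Add(-4, Add(Pow(W, 2), 3)) = Add(-4, Add(3, Pow(W, 2))) = Add(-1, Pow(W, 2)))
Mul(Add(0, Add(-6, Mul(-1, Function('O')(6, 2)))), 19) = Mul(Add(0, Add(-6, Mul(-1, Add(-1, Pow(6, 2))))), 19) = Mul(Add(0, Add(-6, Mul(-1, Add(-1, 36)))), 19) = Mul(Add(0, Add(-6, Mul(-1, 35))), 19) = Mul(Add(0, Add(-6, -35)), 19) = Mul(Add(0, -41), 19) = Mul(-41, 19) = -779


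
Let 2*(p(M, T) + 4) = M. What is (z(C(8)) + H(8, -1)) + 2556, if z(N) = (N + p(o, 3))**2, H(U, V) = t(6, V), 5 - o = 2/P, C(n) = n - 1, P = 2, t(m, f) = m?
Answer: 2587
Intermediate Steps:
C(n) = -1 + n
o = 4 (o = 5 - 2/2 = 5 - 1*1 = 5 - 1 = 4)
p(M, T) = -4 + M/2
H(U, V) = 6
z(N) = (-2 + N)**2 (z(N) = (N + (-4 + (1/2)*4))**2 = (N + (-4 + 2))**2 = (N - 2)**2 = (-2 + N)**2)
(z(C(8)) + H(8, -1)) + 2556 = ((-2 + (-1 + 8))**2 + 6) + 2556 = ((-2 + 7)**2 + 6) + 2556 = (5**2 + 6) + 2556 = (25 + 6) + 2556 = 31 + 2556 = 2587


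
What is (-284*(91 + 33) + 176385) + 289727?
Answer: 430896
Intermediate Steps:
(-284*(91 + 33) + 176385) + 289727 = (-284*124 + 176385) + 289727 = (-35216 + 176385) + 289727 = 141169 + 289727 = 430896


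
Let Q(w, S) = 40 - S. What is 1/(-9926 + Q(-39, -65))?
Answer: -1/9821 ≈ -0.00010182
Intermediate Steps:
1/(-9926 + Q(-39, -65)) = 1/(-9926 + (40 - 1*(-65))) = 1/(-9926 + (40 + 65)) = 1/(-9926 + 105) = 1/(-9821) = -1/9821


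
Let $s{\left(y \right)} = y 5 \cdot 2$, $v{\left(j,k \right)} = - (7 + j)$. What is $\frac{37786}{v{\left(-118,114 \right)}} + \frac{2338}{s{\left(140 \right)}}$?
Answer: $\frac{3797137}{11100} \approx 342.08$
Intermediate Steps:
$v{\left(j,k \right)} = -7 - j$
$s{\left(y \right)} = 10 y$ ($s{\left(y \right)} = 5 y 2 = 10 y$)
$\frac{37786}{v{\left(-118,114 \right)}} + \frac{2338}{s{\left(140 \right)}} = \frac{37786}{-7 - -118} + \frac{2338}{10 \cdot 140} = \frac{37786}{-7 + 118} + \frac{2338}{1400} = \frac{37786}{111} + 2338 \cdot \frac{1}{1400} = 37786 \cdot \frac{1}{111} + \frac{167}{100} = \frac{37786}{111} + \frac{167}{100} = \frac{3797137}{11100}$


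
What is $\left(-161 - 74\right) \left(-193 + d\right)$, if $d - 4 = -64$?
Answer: $59455$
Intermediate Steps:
$d = -60$ ($d = 4 - 64 = -60$)
$\left(-161 - 74\right) \left(-193 + d\right) = \left(-161 - 74\right) \left(-193 - 60\right) = \left(-235\right) \left(-253\right) = 59455$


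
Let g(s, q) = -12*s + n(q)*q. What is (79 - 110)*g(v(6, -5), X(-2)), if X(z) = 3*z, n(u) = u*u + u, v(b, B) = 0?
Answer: 5580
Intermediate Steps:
n(u) = u + u**2 (n(u) = u**2 + u = u + u**2)
g(s, q) = -12*s + q**2*(1 + q) (g(s, q) = -12*s + (q*(1 + q))*q = -12*s + q**2*(1 + q))
(79 - 110)*g(v(6, -5), X(-2)) = (79 - 110)*(-12*0 + (3*(-2))**2*(1 + 3*(-2))) = -31*(0 + (-6)**2*(1 - 6)) = -31*(0 + 36*(-5)) = -31*(0 - 180) = -31*(-180) = 5580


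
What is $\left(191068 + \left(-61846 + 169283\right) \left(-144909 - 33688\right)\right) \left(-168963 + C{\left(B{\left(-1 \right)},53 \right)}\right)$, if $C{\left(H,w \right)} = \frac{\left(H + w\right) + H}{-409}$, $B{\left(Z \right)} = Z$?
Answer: $\frac{1325986029145770678}{409} \approx 3.242 \cdot 10^{15}$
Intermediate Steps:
$C{\left(H,w \right)} = - \frac{2 H}{409} - \frac{w}{409}$ ($C{\left(H,w \right)} = \left(w + 2 H\right) \left(- \frac{1}{409}\right) = - \frac{2 H}{409} - \frac{w}{409}$)
$\left(191068 + \left(-61846 + 169283\right) \left(-144909 - 33688\right)\right) \left(-168963 + C{\left(B{\left(-1 \right)},53 \right)}\right) = \left(191068 + \left(-61846 + 169283\right) \left(-144909 - 33688\right)\right) \left(-168963 - \frac{51}{409}\right) = \left(191068 + 107437 \left(-178597\right)\right) \left(-168963 + \left(\frac{2}{409} - \frac{53}{409}\right)\right) = \left(191068 - 19187925889\right) \left(-168963 - \frac{51}{409}\right) = \left(-19187734821\right) \left(- \frac{69105918}{409}\right) = \frac{1325986029145770678}{409}$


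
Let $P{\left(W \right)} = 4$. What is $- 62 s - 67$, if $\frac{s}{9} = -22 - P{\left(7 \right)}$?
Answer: $14441$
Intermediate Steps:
$s = -234$ ($s = 9 \left(-22 - 4\right) = 9 \left(-26\right) = -234$)
$- 62 s - 67 = \left(-62\right) \left(-234\right) - 67 = 14508 - 67 = 14441$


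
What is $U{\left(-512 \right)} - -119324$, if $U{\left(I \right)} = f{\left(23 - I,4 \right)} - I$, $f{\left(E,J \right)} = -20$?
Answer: $119816$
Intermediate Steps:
$U{\left(I \right)} = -20 - I$
$U{\left(-512 \right)} - -119324 = \left(-20 - -512\right) - -119324 = \left(-20 + 512\right) + 119324 = 492 + 119324 = 119816$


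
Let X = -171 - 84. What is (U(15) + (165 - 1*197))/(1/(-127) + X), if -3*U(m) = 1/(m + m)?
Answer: 365887/2914740 ≈ 0.12553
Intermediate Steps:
U(m) = -1/(6*m) (U(m) = -1/(3*(m + m)) = -1/(2*m)/3 = -1/(6*m))
X = -255
(U(15) + (165 - 1*197))/(1/(-127) + X) = (-⅙/15 + (165 - 1*197))/(1/(-127) - 255) = (-⅙*1/15 + (165 - 197))/(-1/127 - 255) = (-1/90 - 32)/(-32386/127) = -2881/90*(-127/32386) = 365887/2914740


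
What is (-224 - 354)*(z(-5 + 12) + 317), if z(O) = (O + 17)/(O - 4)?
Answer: -187850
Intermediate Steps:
z(O) = (17 + O)/(-4 + O)
(-224 - 354)*(z(-5 + 12) + 317) = (-224 - 354)*((17 + (-5 + 12))/(-4 + (-5 + 12)) + 317) = -578*((17 + 7)/(-4 + 7) + 317) = -578*(24/3 + 317) = -578*((⅓)*24 + 317) = -578*(8 + 317) = -578*325 = -187850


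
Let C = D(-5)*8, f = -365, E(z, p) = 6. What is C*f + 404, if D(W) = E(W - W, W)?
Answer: -17116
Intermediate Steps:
D(W) = 6
C = 48 (C = 6*8 = 48)
C*f + 404 = 48*(-365) + 404 = -17520 + 404 = -17116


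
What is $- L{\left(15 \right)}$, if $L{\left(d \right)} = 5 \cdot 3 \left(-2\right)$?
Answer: $30$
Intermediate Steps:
$L{\left(d \right)} = -30$ ($L{\left(d \right)} = 15 \left(-2\right) = -30$)
$- L{\left(15 \right)} = \left(-1\right) \left(-30\right) = 30$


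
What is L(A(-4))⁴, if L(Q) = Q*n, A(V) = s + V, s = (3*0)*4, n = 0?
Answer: 0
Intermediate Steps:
s = 0 (s = 0*4 = 0)
A(V) = V (A(V) = 0 + V = V)
L(Q) = 0 (L(Q) = Q*0 = 0)
L(A(-4))⁴ = 0⁴ = 0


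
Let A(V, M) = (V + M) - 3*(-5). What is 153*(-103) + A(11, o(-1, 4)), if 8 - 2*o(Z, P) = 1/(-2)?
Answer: -62915/4 ≈ -15729.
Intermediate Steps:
o(Z, P) = 17/4 (o(Z, P) = 4 - ½/(-2) = 4 - ½*(-½) = 4 + ¼ = 17/4)
A(V, M) = 15 + M + V (A(V, M) = (M + V) + 15 = 15 + M + V)
153*(-103) + A(11, o(-1, 4)) = 153*(-103) + (15 + 17/4 + 11) = -15759 + 121/4 = -62915/4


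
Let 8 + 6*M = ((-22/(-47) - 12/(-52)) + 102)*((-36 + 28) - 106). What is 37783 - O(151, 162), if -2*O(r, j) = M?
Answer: 134933341/3666 ≈ 36807.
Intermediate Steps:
M = -3579137/1833 (M = -4/3 + (((-22/(-47) - 12/(-52)) + 102)*((-36 + 28) - 106))/6 = -4/3 + (((-22*(-1/47) - 12*(-1/52)) + 102)*(-8 - 106))/6 = -4/3 + (((22/47 + 3/13) + 102)*(-114))/6 = -4/3 + ((427/611 + 102)*(-114))/6 = -4/3 + ((62749/611)*(-114))/6 = -4/3 + (1/6)*(-7153386/611) = -4/3 - 1192231/611 = -3579137/1833 ≈ -1952.6)
O(r, j) = 3579137/3666 (O(r, j) = -1/2*(-3579137/1833) = 3579137/3666)
37783 - O(151, 162) = 37783 - 1*3579137/3666 = 37783 - 3579137/3666 = 134933341/3666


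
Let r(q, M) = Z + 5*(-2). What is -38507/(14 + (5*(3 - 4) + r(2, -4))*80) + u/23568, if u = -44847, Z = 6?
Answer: 145978499/2773168 ≈ 52.640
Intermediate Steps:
r(q, M) = -4 (r(q, M) = 6 + 5*(-2) = 6 - 10 = -4)
-38507/(14 + (5*(3 - 4) + r(2, -4))*80) + u/23568 = -38507/(14 + (5*(3 - 4) - 4)*80) - 44847/23568 = -38507/(14 + (5*(-1) - 4)*80) - 44847*1/23568 = -38507/(14 + (-5 - 4)*80) - 14949/7856 = -38507/(14 - 9*80) - 14949/7856 = -38507/(14 - 720) - 14949/7856 = -38507/(-706) - 14949/7856 = -38507*(-1/706) - 14949/7856 = 38507/706 - 14949/7856 = 145978499/2773168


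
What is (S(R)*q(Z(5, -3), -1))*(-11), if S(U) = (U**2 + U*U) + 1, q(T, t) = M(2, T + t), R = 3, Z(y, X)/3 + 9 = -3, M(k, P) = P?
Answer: 7733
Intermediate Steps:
Z(y, X) = -36 (Z(y, X) = -27 + 3*(-3) = -27 - 9 = -36)
q(T, t) = T + t
S(U) = 1 + 2*U**2 (S(U) = (U**2 + U**2) + 1 = 2*U**2 + 1 = 1 + 2*U**2)
(S(R)*q(Z(5, -3), -1))*(-11) = ((1 + 2*3**2)*(-36 - 1))*(-11) = ((1 + 2*9)*(-37))*(-11) = ((1 + 18)*(-37))*(-11) = (19*(-37))*(-11) = -703*(-11) = 7733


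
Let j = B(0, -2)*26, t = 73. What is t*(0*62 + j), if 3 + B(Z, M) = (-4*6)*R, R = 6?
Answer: -279006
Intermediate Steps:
B(Z, M) = -147 (B(Z, M) = -3 - 4*6*6 = -3 - 24*6 = -3 - 144 = -147)
j = -3822 (j = -147*26 = -3822)
t*(0*62 + j) = 73*(0*62 - 3822) = 73*(0 - 3822) = 73*(-3822) = -279006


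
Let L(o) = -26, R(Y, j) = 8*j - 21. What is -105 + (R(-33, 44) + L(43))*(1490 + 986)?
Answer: 755075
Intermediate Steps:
R(Y, j) = -21 + 8*j
-105 + (R(-33, 44) + L(43))*(1490 + 986) = -105 + ((-21 + 8*44) - 26)*(1490 + 986) = -105 + ((-21 + 352) - 26)*2476 = -105 + (331 - 26)*2476 = -105 + 305*2476 = -105 + 755180 = 755075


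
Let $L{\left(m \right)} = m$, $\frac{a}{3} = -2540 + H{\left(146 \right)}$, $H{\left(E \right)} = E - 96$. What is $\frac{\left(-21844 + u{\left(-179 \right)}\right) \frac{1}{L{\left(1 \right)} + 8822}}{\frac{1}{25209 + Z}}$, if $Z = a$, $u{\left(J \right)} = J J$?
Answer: $\frac{60294861}{2941} \approx 20501.0$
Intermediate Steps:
$H{\left(E \right)} = -96 + E$ ($H{\left(E \right)} = E - 96 = -96 + E$)
$u{\left(J \right)} = J^{2}$
$a = -7470$ ($a = 3 \left(-2540 + \left(-96 + 146\right)\right) = 3 \left(-2540 + 50\right) = 3 \left(-2490\right) = -7470$)
$Z = -7470$
$\frac{\left(-21844 + u{\left(-179 \right)}\right) \frac{1}{L{\left(1 \right)} + 8822}}{\frac{1}{25209 + Z}} = \frac{\left(-21844 + \left(-179\right)^{2}\right) \frac{1}{1 + 8822}}{\frac{1}{25209 - 7470}} = \frac{\left(-21844 + 32041\right) \frac{1}{8823}}{\frac{1}{17739}} = 10197 \cdot \frac{1}{8823} \frac{1}{\frac{1}{17739}} = \frac{3399}{2941} \cdot 17739 = \frac{60294861}{2941}$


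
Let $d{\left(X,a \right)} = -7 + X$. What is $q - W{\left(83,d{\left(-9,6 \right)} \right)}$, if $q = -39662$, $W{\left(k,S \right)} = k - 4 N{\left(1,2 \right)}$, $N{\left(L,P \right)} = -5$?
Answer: $-39765$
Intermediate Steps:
$W{\left(k,S \right)} = 20 + k$ ($W{\left(k,S \right)} = k - -20 = k + 20 = 20 + k$)
$q - W{\left(83,d{\left(-9,6 \right)} \right)} = -39662 - \left(20 + 83\right) = -39662 - 103 = -39765$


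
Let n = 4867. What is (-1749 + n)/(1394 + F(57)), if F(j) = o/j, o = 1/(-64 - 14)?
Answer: 13862628/6197723 ≈ 2.2367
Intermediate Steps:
o = -1/78 (o = 1/(-78) = -1/78 ≈ -0.012821)
F(j) = -1/(78*j)
(-1749 + n)/(1394 + F(57)) = (-1749 + 4867)/(1394 - 1/78/57) = 3118/(1394 - 1/78*1/57) = 3118/(1394 - 1/4446) = 3118/(6197723/4446) = 3118*(4446/6197723) = 13862628/6197723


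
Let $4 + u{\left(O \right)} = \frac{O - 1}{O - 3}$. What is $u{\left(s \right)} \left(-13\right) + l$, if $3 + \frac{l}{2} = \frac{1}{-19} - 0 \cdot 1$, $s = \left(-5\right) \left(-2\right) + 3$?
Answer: $\frac{2878}{95} \approx 30.295$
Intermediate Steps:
$s = 13$ ($s = 10 + 3 = 13$)
$u{\left(O \right)} = -4 + \frac{-1 + O}{-3 + O}$ ($u{\left(O \right)} = -4 + \frac{O - 1}{O - 3} = -4 + \frac{-1 + O}{-3 + O}$)
$l = - \frac{116}{19}$ ($l = -6 + 2 \left(\frac{1}{-19} - 0 \cdot 1\right) = -6 + 2 \left(- \frac{1}{19} - 0\right) = -6 + 2 \left(- \frac{1}{19} + 0\right) = -6 + 2 \left(- \frac{1}{19}\right) = -6 - \frac{2}{19} = - \frac{116}{19} \approx -6.1053$)
$u{\left(s \right)} \left(-13\right) + l = \frac{11 - 39}{-3 + 13} \left(-13\right) - \frac{116}{19} = \frac{11 - 39}{10} \left(-13\right) - \frac{116}{19} = \frac{1}{10} \left(-28\right) \left(-13\right) - \frac{116}{19} = \left(- \frac{14}{5}\right) \left(-13\right) - \frac{116}{19} = \frac{182}{5} - \frac{116}{19} = \frac{2878}{95}$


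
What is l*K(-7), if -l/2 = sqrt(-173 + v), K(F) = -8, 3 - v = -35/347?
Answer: 16*I*sqrt(20457385)/347 ≈ 208.55*I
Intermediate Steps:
v = 1076/347 (v = 3 - (-35)/347 = 3 - 1*(-35/347) = 3 + 35/347 = 1076/347 ≈ 3.1009)
l = -2*I*sqrt(20457385)/347 (l = -2*sqrt(-173 + 1076/347) = -2*I*sqrt(20457385)/347 ≈ -26.069*I)
l*K(-7) = -2*I*sqrt(20457385)/347*(-8) = 16*I*sqrt(20457385)/347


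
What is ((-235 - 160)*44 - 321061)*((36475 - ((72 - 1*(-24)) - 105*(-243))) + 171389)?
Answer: -61681887573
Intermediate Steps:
((-235 - 160)*44 - 321061)*((36475 - ((72 - 1*(-24)) - 105*(-243))) + 171389) = (-395*44 - 321061)*((36475 - ((72 + 24) + 25515)) + 171389) = (-17380 - 321061)*((36475 - (96 + 25515)) + 171389) = -338441*((36475 - 1*25611) + 171389) = -338441*((36475 - 25611) + 171389) = -338441*(10864 + 171389) = -338441*182253 = -61681887573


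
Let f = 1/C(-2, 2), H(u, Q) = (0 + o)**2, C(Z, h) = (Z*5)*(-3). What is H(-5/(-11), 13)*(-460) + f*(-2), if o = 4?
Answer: -110401/15 ≈ -7360.1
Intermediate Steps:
C(Z, h) = -15*Z (C(Z, h) = (5*Z)*(-3) = -15*Z)
H(u, Q) = 16 (H(u, Q) = (0 + 4)**2 = 4**2 = 16)
f = 1/30 (f = 1/(-15*(-2)) = 1/30 ≈ 0.033333)
H(-5/(-11), 13)*(-460) + f*(-2) = 16*(-460) + (1/30)*(-2) = -7360 - 1/15 = -110401/15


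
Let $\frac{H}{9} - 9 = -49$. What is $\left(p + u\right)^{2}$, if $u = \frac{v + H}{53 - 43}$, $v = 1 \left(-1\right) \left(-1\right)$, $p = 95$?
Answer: $\frac{349281}{100} \approx 3492.8$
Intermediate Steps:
$H = -360$ ($H = 81 + 9 \left(-49\right) = 81 - 441 = -360$)
$v = 1$ ($v = \left(-1\right) \left(-1\right) = 1$)
$u = - \frac{359}{10}$ ($u = \frac{1 - 360}{53 - 43} = - \frac{359}{10} \approx -35.9$)
$\left(p + u\right)^{2} = \left(95 - \frac{359}{10}\right)^{2} = \left(\frac{591}{10}\right)^{2} = \frac{349281}{100}$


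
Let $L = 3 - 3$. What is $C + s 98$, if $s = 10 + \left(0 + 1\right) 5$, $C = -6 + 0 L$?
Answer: $1464$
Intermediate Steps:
$L = 0$
$C = -6$ ($C = -6 + 0 \cdot 0 = -6 + 0 = -6$)
$s = 15$ ($s = 10 + 1 \cdot 5 = 10 + 5 = 15$)
$C + s 98 = -6 + 15 \cdot 98 = -6 + 1470 = 1464$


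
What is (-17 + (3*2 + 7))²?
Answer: 16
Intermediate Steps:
(-17 + (3*2 + 7))² = (-17 + (6 + 7))² = (-17 + 13)² = (-4)² = 16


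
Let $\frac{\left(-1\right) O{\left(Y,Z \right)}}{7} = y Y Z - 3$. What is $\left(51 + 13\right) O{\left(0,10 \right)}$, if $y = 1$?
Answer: $1344$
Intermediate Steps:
$O{\left(Y,Z \right)} = 21 - 7 Y Z$ ($O{\left(Y,Z \right)} = - 7 \left(1 Y Z - 3\right) = - 7 \left(Y Z - 3\right) = - 7 \left(-3 + Y Z\right) = 21 - 7 Y Z$)
$\left(51 + 13\right) O{\left(0,10 \right)} = \left(51 + 13\right) \left(21 - 0 \cdot 10\right) = 64 \left(21 + 0\right) = 64 \cdot 21 = 1344$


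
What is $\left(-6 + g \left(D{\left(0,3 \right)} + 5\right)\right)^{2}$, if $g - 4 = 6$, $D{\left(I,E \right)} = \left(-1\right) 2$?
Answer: $576$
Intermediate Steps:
$D{\left(I,E \right)} = -2$
$g = 10$ ($g = 4 + 6 = 10$)
$\left(-6 + g \left(D{\left(0,3 \right)} + 5\right)\right)^{2} = \left(-6 + 10 \left(-2 + 5\right)\right)^{2} = \left(-6 + 10 \cdot 3\right)^{2} = \left(-6 + 30\right)^{2} = 24^{2} = 576$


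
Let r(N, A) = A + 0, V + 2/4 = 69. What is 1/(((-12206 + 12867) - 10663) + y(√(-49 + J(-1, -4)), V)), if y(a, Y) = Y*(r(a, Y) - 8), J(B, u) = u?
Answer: -4/23431 ≈ -0.00017071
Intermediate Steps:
V = 137/2 (V = -½ + 69 = 137/2 ≈ 68.500)
r(N, A) = A
y(a, Y) = Y*(-8 + Y) (y(a, Y) = Y*(Y - 8) = Y*(-8 + Y))
1/(((-12206 + 12867) - 10663) + y(√(-49 + J(-1, -4)), V)) = 1/(((-12206 + 12867) - 10663) + 137*(-8 + 137/2)/2) = 1/((661 - 10663) + (137/2)*(121/2)) = 1/(-10002 + 16577/4) = 1/(-23431/4) = -4/23431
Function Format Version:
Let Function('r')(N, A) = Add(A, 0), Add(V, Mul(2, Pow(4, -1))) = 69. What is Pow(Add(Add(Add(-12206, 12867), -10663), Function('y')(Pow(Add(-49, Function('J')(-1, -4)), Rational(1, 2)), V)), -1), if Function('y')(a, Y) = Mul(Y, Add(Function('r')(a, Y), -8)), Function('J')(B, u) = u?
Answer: Rational(-4, 23431) ≈ -0.00017071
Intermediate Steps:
V = Rational(137, 2) (V = Add(Rational(-1, 2), 69) = Rational(137, 2) ≈ 68.500)
Function('r')(N, A) = A
Function('y')(a, Y) = Mul(Y, Add(-8, Y)) (Function('y')(a, Y) = Mul(Y, Add(Y, -8)) = Mul(Y, Add(-8, Y)))
Pow(Add(Add(Add(-12206, 12867), -10663), Function('y')(Pow(Add(-49, Function('J')(-1, -4)), Rational(1, 2)), V)), -1) = Pow(Add(Add(Add(-12206, 12867), -10663), Mul(Rational(137, 2), Add(-8, Rational(137, 2)))), -1) = Pow(Add(Add(661, -10663), Mul(Rational(137, 2), Rational(121, 2))), -1) = Pow(Add(-10002, Rational(16577, 4)), -1) = Pow(Rational(-23431, 4), -1) = Rational(-4, 23431)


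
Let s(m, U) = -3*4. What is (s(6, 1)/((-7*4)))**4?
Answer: 81/2401 ≈ 0.033736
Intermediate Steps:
s(m, U) = -12
(s(6, 1)/((-7*4)))**4 = (-12/((-7*4)))**4 = (-12/(-28))**4 = (-12*(-1/28))**4 = (3/7)**4 = 81/2401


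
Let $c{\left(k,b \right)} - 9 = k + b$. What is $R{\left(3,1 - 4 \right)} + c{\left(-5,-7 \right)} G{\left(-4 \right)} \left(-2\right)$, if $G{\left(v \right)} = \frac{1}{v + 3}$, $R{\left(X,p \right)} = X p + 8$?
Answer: $-7$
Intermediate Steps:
$R{\left(X,p \right)} = 8 + X p$
$c{\left(k,b \right)} = 9 + b + k$ ($c{\left(k,b \right)} = 9 + \left(k + b\right) = 9 + \left(b + k\right) = 9 + b + k$)
$G{\left(v \right)} = \frac{1}{3 + v}$
$R{\left(3,1 - 4 \right)} + c{\left(-5,-7 \right)} G{\left(-4 \right)} \left(-2\right) = \left(8 + 3 \left(1 - 4\right)\right) + \left(9 - 7 - 5\right) \frac{1}{3 - 4} \left(-2\right) = \left(8 + 3 \left(1 - 4\right)\right) - 3 \frac{1}{-1} \left(-2\right) = \left(8 + 3 \left(-3\right)\right) - 3 \left(\left(-1\right) \left(-2\right)\right) = \left(8 - 9\right) - 6 = -1 - 6 = -7$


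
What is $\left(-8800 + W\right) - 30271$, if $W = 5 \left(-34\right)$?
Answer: $-39241$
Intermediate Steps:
$W = -170$
$\left(-8800 + W\right) - 30271 = \left(-8800 - 170\right) - 30271 = -8970 - 30271 = -39241$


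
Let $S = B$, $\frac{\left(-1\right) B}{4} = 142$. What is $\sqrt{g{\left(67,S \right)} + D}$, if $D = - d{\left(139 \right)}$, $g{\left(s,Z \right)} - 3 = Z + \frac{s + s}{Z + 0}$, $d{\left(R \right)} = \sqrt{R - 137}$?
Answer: $\frac{\sqrt{-11397417 - 20164 \sqrt{2}}}{142} \approx 23.804 i$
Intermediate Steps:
$d{\left(R \right)} = \sqrt{-137 + R}$
$B = -568$ ($B = \left(-4\right) 142 = -568$)
$S = -568$
$g{\left(s,Z \right)} = 3 + Z + \frac{2 s}{Z}$ ($g{\left(s,Z \right)} = 3 + \left(Z + \frac{s + s}{Z + 0}\right) = 3 + \left(Z + \frac{2 s}{Z}\right) = 3 + Z + \frac{2 s}{Z}$)
$D = - \sqrt{2}$ ($D = - \sqrt{-137 + 139} = - \sqrt{2} \approx -1.4142$)
$\sqrt{g{\left(67,S \right)} + D} = \sqrt{\left(3 - 568 + 2 \cdot 67 \frac{1}{-568}\right) - \sqrt{2}} = \sqrt{\left(3 - 568 + 2 \cdot 67 \left(- \frac{1}{568}\right)\right) - \sqrt{2}} = \sqrt{\left(3 - 568 - \frac{67}{284}\right) - \sqrt{2}} = \sqrt{- \frac{160527}{284} - \sqrt{2}}$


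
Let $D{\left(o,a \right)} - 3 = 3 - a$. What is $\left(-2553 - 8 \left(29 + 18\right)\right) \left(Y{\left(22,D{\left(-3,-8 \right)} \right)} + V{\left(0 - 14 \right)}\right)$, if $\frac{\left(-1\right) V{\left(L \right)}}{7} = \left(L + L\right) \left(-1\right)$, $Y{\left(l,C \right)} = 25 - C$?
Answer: $541865$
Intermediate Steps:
$D{\left(o,a \right)} = 6 - a$ ($D{\left(o,a \right)} = 3 - \left(-3 + a\right) = 6 - a$)
$V{\left(L \right)} = 14 L$ ($V{\left(L \right)} = - 7 \left(L + L\right) \left(-1\right) = - 7 \cdot 2 L \left(-1\right) = - 7 \left(- 2 L\right) = 14 L$)
$\left(-2553 - 8 \left(29 + 18\right)\right) \left(Y{\left(22,D{\left(-3,-8 \right)} \right)} + V{\left(0 - 14 \right)}\right) = \left(-2553 - 8 \left(29 + 18\right)\right) \left(\left(25 - \left(6 - -8\right)\right) + 14 \left(0 - 14\right)\right) = \left(-2553 - 376\right) \left(\left(25 - \left(6 + 8\right)\right) + 14 \left(0 - 14\right)\right) = \left(-2553 - 376\right) \left(\left(25 - 14\right) + 14 \left(-14\right)\right) = - 2929 \left(\left(25 - 14\right) - 196\right) = - 2929 \left(11 - 196\right) = \left(-2929\right) \left(-185\right) = 541865$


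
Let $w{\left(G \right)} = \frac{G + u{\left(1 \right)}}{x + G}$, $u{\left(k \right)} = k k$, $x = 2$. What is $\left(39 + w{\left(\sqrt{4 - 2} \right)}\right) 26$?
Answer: $1014 + 13 \sqrt{2} \approx 1032.4$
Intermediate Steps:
$u{\left(k \right)} = k^{2}$
$w{\left(G \right)} = \frac{1 + G}{2 + G}$ ($w{\left(G \right)} = \frac{G + 1^{2}}{2 + G} = \frac{G + 1}{2 + G} = \frac{1 + G}{2 + G}$)
$\left(39 + w{\left(\sqrt{4 - 2} \right)}\right) 26 = \left(39 + \frac{1 + \sqrt{4 - 2}}{2 + \sqrt{4 - 2}}\right) 26 = \left(39 + \frac{1 + \sqrt{2}}{2 + \sqrt{2}}\right) 26 = 1014 + \frac{26 \left(1 + \sqrt{2}\right)}{2 + \sqrt{2}}$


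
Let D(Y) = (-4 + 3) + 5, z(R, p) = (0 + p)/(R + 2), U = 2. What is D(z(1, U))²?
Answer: 16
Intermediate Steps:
z(R, p) = p/(2 + R)
D(Y) = 4 (D(Y) = -1 + 5 = 4)
D(z(1, U))² = 4² = 16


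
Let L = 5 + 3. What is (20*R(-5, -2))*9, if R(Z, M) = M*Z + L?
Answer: 3240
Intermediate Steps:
L = 8
R(Z, M) = 8 + M*Z (R(Z, M) = M*Z + 8 = 8 + M*Z)
(20*R(-5, -2))*9 = (20*(8 - 2*(-5)))*9 = (20*(8 + 10))*9 = (20*18)*9 = 360*9 = 3240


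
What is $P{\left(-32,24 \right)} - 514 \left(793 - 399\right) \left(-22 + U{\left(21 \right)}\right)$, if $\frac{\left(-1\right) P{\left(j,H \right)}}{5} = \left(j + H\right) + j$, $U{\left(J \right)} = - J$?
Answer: $8708388$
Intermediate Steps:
$P{\left(j,H \right)} = - 10 j - 5 H$ ($P{\left(j,H \right)} = - 5 \left(\left(j + H\right) + j\right) = - 5 \left(\left(H + j\right) + j\right) = - 5 \left(H + 2 j\right) = - 10 j - 5 H$)
$P{\left(-32,24 \right)} - 514 \left(793 - 399\right) \left(-22 + U{\left(21 \right)}\right) = \left(\left(-10\right) \left(-32\right) - 120\right) - 514 \left(793 - 399\right) \left(-22 - 21\right) = \left(320 - 120\right) - 514 \cdot 394 \left(-22 - 21\right) = 200 - 514 \cdot 394 \left(-43\right) = 200 - -8708188 = 200 + 8708188 = 8708388$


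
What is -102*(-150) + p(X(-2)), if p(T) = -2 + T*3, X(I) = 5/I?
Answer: 30581/2 ≈ 15291.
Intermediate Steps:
p(T) = -2 + 3*T
-102*(-150) + p(X(-2)) = -102*(-150) + (-2 + 3*(5/(-2))) = 15300 + (-2 + 3*(5*(-½))) = 15300 + (-2 + 3*(-5/2)) = 15300 + (-2 - 15/2) = 15300 - 19/2 = 30581/2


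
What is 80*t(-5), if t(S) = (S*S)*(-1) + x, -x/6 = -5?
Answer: 400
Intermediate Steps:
x = 30 (x = -6*(-5) = 30)
t(S) = 30 - S**2 (t(S) = (S*S)*(-1) + 30 = S**2*(-1) + 30 = -S**2 + 30 = 30 - S**2)
80*t(-5) = 80*(30 - 1*(-5)**2) = 80*(30 - 1*25) = 80*(30 - 25) = 80*5 = 400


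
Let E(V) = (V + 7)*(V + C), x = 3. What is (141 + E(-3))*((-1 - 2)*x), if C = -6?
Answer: -945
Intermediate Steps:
E(V) = (-6 + V)*(7 + V) (E(V) = (V + 7)*(V - 6) = (7 + V)*(-6 + V) = (-6 + V)*(7 + V))
(141 + E(-3))*((-1 - 2)*x) = (141 + (-42 - 3 + (-3)**2))*((-1 - 2)*3) = (141 + (-42 - 3 + 9))*(-3*3) = (141 - 36)*(-9) = 105*(-9) = -945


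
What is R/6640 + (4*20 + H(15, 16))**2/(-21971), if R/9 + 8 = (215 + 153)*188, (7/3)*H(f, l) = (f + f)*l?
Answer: 80462607517/893560570 ≈ 90.047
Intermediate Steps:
H(f, l) = 6*f*l/7 (H(f, l) = 3*((f + f)*l)/7 = 3*((2*f)*l)/7 = 3*(2*f*l)/7 = 6*f*l/7)
R = 622584 (R = -72 + 9*((215 + 153)*188) = -72 + 9*(368*188) = -72 + 9*69184 = -72 + 622656 = 622584)
R/6640 + (4*20 + H(15, 16))**2/(-21971) = 622584/6640 + (4*20 + (6/7)*15*16)**2/(-21971) = 622584*(1/6640) + (80 + 1440/7)**2*(-1/21971) = 77823/830 + (2000/7)**2*(-1/21971) = 77823/830 + (4000000/49)*(-1/21971) = 77823/830 - 4000000/1076579 = 80462607517/893560570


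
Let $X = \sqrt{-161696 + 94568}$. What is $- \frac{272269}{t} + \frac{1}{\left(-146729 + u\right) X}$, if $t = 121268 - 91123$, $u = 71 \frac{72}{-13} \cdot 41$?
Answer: $- \frac{272269}{30145} + \frac{13 i \sqrt{16782}}{71057303916} \approx -9.032 + 2.37 \cdot 10^{-8} i$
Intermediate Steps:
$u = - \frac{209592}{13}$ ($u = 71 \cdot 72 \left(- \frac{1}{13}\right) 41 = 71 \left(- \frac{72}{13}\right) 41 = \left(- \frac{5112}{13}\right) 41 = - \frac{209592}{13} \approx -16122.0$)
$t = 30145$ ($t = 121268 - 91123 = 30145$)
$X = 2 i \sqrt{16782}$ ($X = \sqrt{-67128} = 2 i \sqrt{16782} \approx 259.09 i$)
$- \frac{272269}{t} + \frac{1}{\left(-146729 + u\right) X} = - \frac{272269}{30145} + \frac{1}{\left(-146729 - \frac{209592}{13}\right) 2 i \sqrt{16782}} = \left(-272269\right) \frac{1}{30145} + \frac{\left(- \frac{1}{33564}\right) i \sqrt{16782}}{- \frac{2117069}{13}} = - \frac{272269}{30145} - \frac{13 \left(- \frac{i \sqrt{16782}}{33564}\right)}{2117069} = - \frac{272269}{30145} + \frac{13 i \sqrt{16782}}{71057303916}$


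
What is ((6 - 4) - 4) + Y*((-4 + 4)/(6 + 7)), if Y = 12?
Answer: -2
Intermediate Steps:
((6 - 4) - 4) + Y*((-4 + 4)/(6 + 7)) = ((6 - 4) - 4) + 12*((-4 + 4)/(6 + 7)) = (2 - 4) + 12*(0/13) = -2 + 12*(0*(1/13)) = -2 + 12*0 = -2 + 0 = -2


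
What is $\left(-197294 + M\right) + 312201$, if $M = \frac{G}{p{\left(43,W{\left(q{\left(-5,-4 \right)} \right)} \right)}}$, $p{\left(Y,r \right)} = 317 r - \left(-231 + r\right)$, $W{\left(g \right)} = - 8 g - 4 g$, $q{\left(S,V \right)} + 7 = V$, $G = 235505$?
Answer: $\frac{4819779806}{41943} \approx 1.1491 \cdot 10^{5}$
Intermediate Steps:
$q{\left(S,V \right)} = -7 + V$
$W{\left(g \right)} = - 12 g$
$p{\left(Y,r \right)} = 231 + 316 r$
$M = \frac{235505}{41943}$ ($M = \frac{235505}{231 + 316 \left(- 12 \left(-7 - 4\right)\right)} = \frac{235505}{231 + 316 \left(\left(-12\right) \left(-11\right)\right)} = \frac{235505}{231 + 316 \cdot 132} = \frac{235505}{231 + 41712} = \frac{235505}{41943} \approx 5.6149$)
$\left(-197294 + M\right) + 312201 = \left(-197294 + \frac{235505}{41943}\right) + 312201 = - \frac{8274866737}{41943} + 312201 = \frac{4819779806}{41943}$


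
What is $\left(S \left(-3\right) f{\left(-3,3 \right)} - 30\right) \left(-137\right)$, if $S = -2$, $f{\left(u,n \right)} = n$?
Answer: $1644$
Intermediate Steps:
$\left(S \left(-3\right) f{\left(-3,3 \right)} - 30\right) \left(-137\right) = \left(\left(-2\right) \left(-3\right) 3 - 30\right) \left(-137\right) = \left(6 \cdot 3 - 30\right) \left(-137\right) = \left(18 - 30\right) \left(-137\right) = \left(-12\right) \left(-137\right) = 1644$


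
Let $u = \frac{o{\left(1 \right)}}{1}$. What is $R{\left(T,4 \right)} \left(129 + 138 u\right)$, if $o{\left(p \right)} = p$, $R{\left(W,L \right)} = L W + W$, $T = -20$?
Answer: $-26700$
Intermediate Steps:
$R{\left(W,L \right)} = W + L W$
$u = 1$ ($u = 1 \cdot 1^{-1} = 1 \cdot 1 = 1$)
$R{\left(T,4 \right)} \left(129 + 138 u\right) = - 20 \left(1 + 4\right) \left(129 + 138 \cdot 1\right) = \left(-20\right) 5 \left(129 + 138\right) = \left(-100\right) 267 = -26700$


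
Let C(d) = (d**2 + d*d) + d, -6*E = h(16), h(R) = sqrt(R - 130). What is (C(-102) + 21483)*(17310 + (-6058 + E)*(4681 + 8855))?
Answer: -3458813610042 - 95178384*I*sqrt(114) ≈ -3.4588e+12 - 1.0162e+9*I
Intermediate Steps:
h(R) = sqrt(-130 + R)
E = -I*sqrt(114)/6 (E = -sqrt(-130 + 16)/6 = -I*sqrt(114)/6 ≈ -1.7795*I)
C(d) = d + 2*d**2 (C(d) = (d**2 + d**2) + d = 2*d**2 + d = d + 2*d**2)
(C(-102) + 21483)*(17310 + (-6058 + E)*(4681 + 8855)) = (-102*(1 + 2*(-102)) + 21483)*(17310 + (-6058 - I*sqrt(114)/6)*(4681 + 8855)) = (-102*(1 - 204) + 21483)*(17310 + (-6058 - I*sqrt(114)/6)*13536) = (-102*(-203) + 21483)*(17310 + (-82001088 - 2256*I*sqrt(114))) = (20706 + 21483)*(-81983778 - 2256*I*sqrt(114)) = 42189*(-81983778 - 2256*I*sqrt(114)) = -3458813610042 - 95178384*I*sqrt(114)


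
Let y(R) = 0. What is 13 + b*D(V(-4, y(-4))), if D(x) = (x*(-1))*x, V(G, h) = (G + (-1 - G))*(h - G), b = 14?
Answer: -211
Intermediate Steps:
V(G, h) = G - h (V(G, h) = -(h - G) = G - h)
D(x) = -x**2 (D(x) = (-x)*x = -x**2)
13 + b*D(V(-4, y(-4))) = 13 + 14*(-(-4 - 1*0)**2) = 13 + 14*(-(-4 + 0)**2) = 13 + 14*(-1*(-4)**2) = 13 + 14*(-1*16) = 13 + 14*(-16) = 13 - 224 = -211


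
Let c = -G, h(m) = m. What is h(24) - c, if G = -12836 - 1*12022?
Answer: -24834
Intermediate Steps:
G = -24858 (G = -12836 - 12022 = -24858)
c = 24858 (c = -1*(-24858) = 24858)
h(24) - c = 24 - 1*24858 = 24 - 24858 = -24834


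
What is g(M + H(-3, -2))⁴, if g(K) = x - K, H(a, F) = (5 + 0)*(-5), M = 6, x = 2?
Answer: 194481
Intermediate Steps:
H(a, F) = -25 (H(a, F) = 5*(-5) = -25)
g(K) = 2 - K
g(M + H(-3, -2))⁴ = (2 - (6 - 25))⁴ = (2 - 1*(-19))⁴ = (2 + 19)⁴ = 21⁴ = 194481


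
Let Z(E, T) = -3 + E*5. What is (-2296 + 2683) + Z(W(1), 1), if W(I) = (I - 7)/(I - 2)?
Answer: 414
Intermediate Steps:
W(I) = (-7 + I)/(-2 + I)
Z(E, T) = -3 + 5*E
(-2296 + 2683) + Z(W(1), 1) = (-2296 + 2683) + (-3 + 5*((-7 + 1)/(-2 + 1))) = 387 + (-3 + 5*(-6/(-1))) = 387 + (-3 + 5*(-1*(-6))) = 387 + (-3 + 5*6) = 387 + (-3 + 30) = 387 + 27 = 414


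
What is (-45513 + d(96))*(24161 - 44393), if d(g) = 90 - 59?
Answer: 920191824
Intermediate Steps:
d(g) = 31
(-45513 + d(96))*(24161 - 44393) = (-45513 + 31)*(24161 - 44393) = -45482*(-20232) = 920191824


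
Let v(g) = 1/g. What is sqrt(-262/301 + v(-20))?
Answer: I*sqrt(8339205)/3010 ≈ 0.95939*I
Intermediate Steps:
sqrt(-262/301 + v(-20)) = sqrt(-262/301 + 1/(-20)) = sqrt(-262*1/301 - 1/20) = sqrt(-262/301 - 1/20) = sqrt(-5541/6020) = I*sqrt(8339205)/3010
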